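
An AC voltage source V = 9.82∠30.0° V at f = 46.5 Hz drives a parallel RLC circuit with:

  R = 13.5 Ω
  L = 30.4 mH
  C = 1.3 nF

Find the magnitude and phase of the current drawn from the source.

Step 1 — Angular frequency: ω = 2π·f = 2π·46.5 = 292.2 rad/s.
Step 2 — Component impedances:
  R: Z = R = 13.5 Ω
  L: Z = jωL = j·292.2·0.0304 = 0 + j8.882 Ω
  C: Z = 1/(jωC) = -j/(ω·C) = 0 - j2.633e+06 Ω
Step 3 — Parallel combination: 1/Z_total = 1/R + 1/L + 1/C; Z_total = 4.078 + j6.199 Ω = 7.42∠56.7° Ω.
Step 4 — Source phasor: V = 9.82∠30.0° V = 8.504 + j4.91 V.
Step 5 — Ohm's law: I = V / Z_total = (8.504 + j4.91) / (4.078 + j6.199) = 1.183 - j0.5938 A.
Step 6 — Convert to polar: |I| = 1.323 A, ∠I = -26.7°.

I = 1.323∠-26.7° A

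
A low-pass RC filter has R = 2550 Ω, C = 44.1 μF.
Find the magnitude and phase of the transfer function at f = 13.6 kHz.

Step 1 — Angular frequency: ω = 2π·1.36e+04 = 8.545e+04 rad/s.
Step 2 — Transfer function: H(jω) = 1/(1 + jωRC).
Step 3 — Denominator: 1 + jωRC = 1 + j·8.545e+04·2550·4.41e-05 = 1 + j9609.
Step 4 — H = 1.083e-08 - j0.0001041.
Step 5 — Magnitude: |H| = 0.0001041 (-79.7 dB); phase: φ = -90.0°.

|H| = 0.0001041 (-79.7 dB), φ = -90.0°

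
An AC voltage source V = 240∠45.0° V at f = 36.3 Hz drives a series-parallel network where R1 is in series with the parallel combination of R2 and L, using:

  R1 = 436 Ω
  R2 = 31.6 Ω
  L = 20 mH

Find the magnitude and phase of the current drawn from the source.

Step 1 — Angular frequency: ω = 2π·f = 2π·36.3 = 228.1 rad/s.
Step 2 — Component impedances:
  R1: Z = R = 436 Ω
  R2: Z = R = 31.6 Ω
  L: Z = jωL = j·228.1·0.02 = 0 + j4.562 Ω
Step 3 — Parallel branch: R2 || L = 1/(1/R2 + 1/L) = 0.645 + j4.468 Ω.
Step 4 — Series with R1: Z_total = R1 + (R2 || L) = 436.6 + j4.468 Ω = 436.7∠0.6° Ω.
Step 5 — Source phasor: V = 240∠45.0° V = 169.7 + j169.7 V.
Step 6 — Ohm's law: I = V / Z_total = (169.7 + j169.7) / (436.6 + j4.468) = 0.3926 + j0.3846 A.
Step 7 — Convert to polar: |I| = 0.5496 A, ∠I = 44.4°.

I = 0.5496∠44.4° A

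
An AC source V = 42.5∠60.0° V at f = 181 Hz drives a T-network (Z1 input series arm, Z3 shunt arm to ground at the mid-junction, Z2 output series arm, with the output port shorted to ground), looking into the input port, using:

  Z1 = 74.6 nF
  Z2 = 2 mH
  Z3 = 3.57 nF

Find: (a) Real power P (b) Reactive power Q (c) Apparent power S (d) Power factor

Step 1 — Angular frequency: ω = 2π·f = 2π·181 = 1137 rad/s.
Step 2 — Component impedances:
  Z1: Z = 1/(jωC) = -j/(ω·C) = 0 - j1.179e+04 Ω
  Z2: Z = jωL = j·1137·0.002 = 0 + j2.275 Ω
  Z3: Z = 1/(jωC) = -j/(ω·C) = 0 - j2.463e+05 Ω
Step 3 — With the output port shorted to ground, the output series arm Z2 runs from the junction to ground; the shunt arm Z3 also runs from the junction to ground. They appear in parallel: Z3 || Z2 = 0 + j2.275 Ω.
Step 4 — Series with input arm Z1: Z_in = Z1 + (Z3 || Z2) = 0 - j1.178e+04 Ω = 1.178e+04∠-90.0° Ω.
Step 5 — Source phasor: V = 42.5∠60.0° V = 21.25 + j36.81 V.
Step 6 — Current: I = V / Z = -0.003123 + j0.001803 A = 0.003606∠150.0° A.
Step 7 — Complex power: S = V·I* = 0 - j0.1533 VA.
Step 8 — Real power: P = Re(S) = 0 W.
Step 9 — Reactive power: Q = Im(S) = -0.1533 VAR.
Step 10 — Apparent power: |S| = 0.1533 VA.
Step 11 — Power factor: PF = P/|S| = 0 (leading).

(a) P = 0 W  (b) Q = -0.1533 VAR  (c) S = 0.1533 VA  (d) PF = 0 (leading)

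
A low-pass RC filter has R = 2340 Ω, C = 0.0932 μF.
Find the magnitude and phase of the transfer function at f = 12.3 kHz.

Step 1 — Angular frequency: ω = 2π·1.23e+04 = 7.728e+04 rad/s.
Step 2 — Transfer function: H(jω) = 1/(1 + jωRC).
Step 3 — Denominator: 1 + jωRC = 1 + j·7.728e+04·2340·9.32e-08 = 1 + j16.85.
Step 4 — H = 0.003508 - j0.05912.
Step 5 — Magnitude: |H| = 0.05923 (-24.5 dB); phase: φ = -86.6°.

|H| = 0.05923 (-24.5 dB), φ = -86.6°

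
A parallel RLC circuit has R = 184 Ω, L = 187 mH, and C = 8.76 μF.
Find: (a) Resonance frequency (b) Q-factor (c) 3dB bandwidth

Step 1 — Resonance: ω₀ = 1/√(LC) = 1/√(0.187·8.76e-06) = 781.3 rad/s.
Step 2 — f₀ = ω₀/(2π) = 124.4 Hz.
Step 3 — Parallel Q: Q = R/(ω₀L) = 184/(781.3·0.187) = 1.259.
Step 4 — Bandwidth: Δω = ω₀/Q = 620.4 rad/s; BW = Δω/(2π) = 98.74 Hz.

(a) f₀ = 124.4 Hz  (b) Q = 1.259  (c) BW = 98.74 Hz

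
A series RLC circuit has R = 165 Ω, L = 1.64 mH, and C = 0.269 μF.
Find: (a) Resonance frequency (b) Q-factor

Step 1 — Resonance condition Im(Z)=0 gives ω₀ = 1/√(LC).
Step 2 — ω₀ = 1/√(0.00164·2.69e-07) = 4.761e+04 rad/s.
Step 3 — f₀ = ω₀/(2π) = 7577 Hz.
Step 4 — Series Q: Q = ω₀L/R = 4.761e+04·0.00164/165 = 0.4732.

(a) f₀ = 7577 Hz  (b) Q = 0.4732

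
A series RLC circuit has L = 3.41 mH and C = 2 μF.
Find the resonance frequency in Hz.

Step 1 — Resonance condition Im(Z)=0 gives ω₀ = 1/√(LC).
Step 2 — ω₀ = 1/√(0.00341·2e-06) = 1.211e+04 rad/s.
Step 3 — f₀ = ω₀/(2π) = 1927 Hz.

f₀ = 1927 Hz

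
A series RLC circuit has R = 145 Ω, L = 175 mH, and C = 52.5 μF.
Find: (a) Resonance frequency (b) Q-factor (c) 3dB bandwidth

Step 1 — Resonance condition Im(Z)=0 gives ω₀ = 1/√(LC).
Step 2 — ω₀ = 1/√(0.175·5.25e-05) = 329.9 rad/s.
Step 3 — f₀ = ω₀/(2π) = 52.51 Hz.
Step 4 — Series Q: Q = ω₀L/R = 329.9·0.175/145 = 0.3982.
Step 5 — 3dB bandwidth: Δω = ω₀/Q = 828.6 rad/s; BW = Δω/(2π) = 131.9 Hz.

(a) f₀ = 52.51 Hz  (b) Q = 0.3982  (c) BW = 131.9 Hz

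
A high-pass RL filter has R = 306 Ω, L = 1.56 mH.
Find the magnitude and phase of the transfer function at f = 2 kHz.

Step 1 — Angular frequency: ω = 2π·2000 = 1.257e+04 rad/s.
Step 2 — Transfer function: H(jω) = jωL/(R + jωL).
Step 3 — Numerator jωL = j·19.6; denominator R + jωL = 306 + j19.6.
Step 4 — H = 0.004087 + j0.0638.
Step 5 — Magnitude: |H| = 0.06393 (-23.9 dB); phase: φ = 86.3°.

|H| = 0.06393 (-23.9 dB), φ = 86.3°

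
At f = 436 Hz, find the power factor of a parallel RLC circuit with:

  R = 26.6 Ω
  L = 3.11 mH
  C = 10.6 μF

Step 1 — Angular frequency: ω = 2π·f = 2π·436 = 2739 rad/s.
Step 2 — Component impedances:
  R: Z = R = 26.6 Ω
  L: Z = jωL = j·2739·0.00311 = 0 + j8.52 Ω
  C: Z = 1/(jωC) = -j/(ω·C) = 0 - j34.44 Ω
Step 3 — Parallel combination: 1/Z_total = 1/R + 1/L + 1/C; Z_total = 4.079 + j9.584 Ω = 10.42∠66.9° Ω.
Step 4 — Power factor: PF = cos(φ) = Re(Z)/|Z| = 4.079/10.416 = 0.3916.
Step 5 — Type: Im(Z) = 9.584 ⇒ lagging (phase φ = 66.9°).

PF = 0.3916 (lagging, φ = 66.9°)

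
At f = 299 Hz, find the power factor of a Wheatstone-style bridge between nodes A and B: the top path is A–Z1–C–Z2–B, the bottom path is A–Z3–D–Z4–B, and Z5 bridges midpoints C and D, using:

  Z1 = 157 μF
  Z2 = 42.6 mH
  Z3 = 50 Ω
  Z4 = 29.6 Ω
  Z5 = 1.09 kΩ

Step 1 — Angular frequency: ω = 2π·f = 2π·299 = 1879 rad/s.
Step 2 — Component impedances:
  Z1: Z = 1/(jωC) = -j/(ω·C) = 0 - j3.39 Ω
  Z2: Z = jωL = j·1879·0.0426 = 0 + j80.03 Ω
  Z3: Z = R = 50 Ω
  Z4: Z = R = 29.6 Ω
  Z5: Z = R = 1090 Ω
Step 3 — Bridge requires nodal analysis (the Z5 bridge couples midpoints C and D, so the two paths cannot be reduced to a simple series/parallel combination). Setting node B to ground and injecting 1 A at node A, the 3-node admittance system at A, C, D solves to V_A = Z_AB = 38.32 + j38.55 Ω = 54.36∠45.2° Ω.
Step 4 — Power factor: PF = cos(φ) = Re(Z)/|Z| = 38.324/54.357 = 0.705.
Step 5 — Type: Im(Z) = 38.55 ⇒ lagging (phase φ = 45.2°).

PF = 0.705 (lagging, φ = 45.2°)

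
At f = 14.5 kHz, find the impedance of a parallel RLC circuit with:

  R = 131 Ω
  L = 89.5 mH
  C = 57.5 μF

Step 1 — Angular frequency: ω = 2π·f = 2π·1.45e+04 = 9.111e+04 rad/s.
Step 2 — Component impedances:
  R: Z = R = 131 Ω
  L: Z = jωL = j·9.111e+04·0.0895 = 0 + j8154 Ω
  C: Z = 1/(jωC) = -j/(ω·C) = 0 - j0.1909 Ω
Step 3 — Parallel combination: 1/Z_total = 1/R + 1/L + 1/C; Z_total = 0.0002782 - j0.1909 Ω = 0.1909∠-89.9° Ω.

Z = 0.0002782 - j0.1909 Ω = 0.1909∠-89.9° Ω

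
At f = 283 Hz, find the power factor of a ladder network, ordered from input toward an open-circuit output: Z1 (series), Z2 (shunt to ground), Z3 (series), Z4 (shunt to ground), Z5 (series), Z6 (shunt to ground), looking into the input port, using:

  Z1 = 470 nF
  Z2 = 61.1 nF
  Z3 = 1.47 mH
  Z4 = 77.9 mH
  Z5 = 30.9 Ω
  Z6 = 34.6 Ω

Step 1 — Angular frequency: ω = 2π·f = 2π·283 = 1778 rad/s.
Step 2 — Component impedances:
  Z1: Z = 1/(jωC) = -j/(ω·C) = 0 - j1197 Ω
  Z2: Z = 1/(jωC) = -j/(ω·C) = 0 - j9204 Ω
  Z3: Z = jωL = j·1778·0.00147 = 0 + j2.614 Ω
  Z4: Z = jωL = j·1778·0.0779 = 0 + j138.5 Ω
  Z5: Z = R = 30.9 Ω
  Z6: Z = R = 34.6 Ω
Step 3 — Ladder network (open output): work backward from the far end, alternating series and parallel combinations. Z_in = 53.85 - j1169 Ω = 1170∠-87.4° Ω.
Step 4 — Power factor: PF = cos(φ) = Re(Z)/|Z| = 53.85/1170 = 0.04603.
Step 5 — Type: Im(Z) = -1169 ⇒ leading (phase φ = -87.4°).

PF = 0.04603 (leading, φ = -87.4°)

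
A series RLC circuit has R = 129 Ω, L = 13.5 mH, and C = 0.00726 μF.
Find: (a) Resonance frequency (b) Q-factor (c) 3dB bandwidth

Step 1 — Resonance condition Im(Z)=0 gives ω₀ = 1/√(LC).
Step 2 — ω₀ = 1/√(0.0135·7.26e-09) = 1.01e+05 rad/s.
Step 3 — f₀ = ω₀/(2π) = 1.608e+04 Hz.
Step 4 — Series Q: Q = ω₀L/R = 1.01e+05·0.0135/129 = 10.57.
Step 5 — 3dB bandwidth: Δω = ω₀/Q = 9556 rad/s; BW = Δω/(2π) = 1521 Hz.

(a) f₀ = 1.608e+04 Hz  (b) Q = 10.57  (c) BW = 1521 Hz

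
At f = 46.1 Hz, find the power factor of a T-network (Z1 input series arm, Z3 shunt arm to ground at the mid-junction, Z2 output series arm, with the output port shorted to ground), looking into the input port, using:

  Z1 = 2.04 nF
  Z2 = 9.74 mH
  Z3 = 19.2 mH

Step 1 — Angular frequency: ω = 2π·f = 2π·46.1 = 289.7 rad/s.
Step 2 — Component impedances:
  Z1: Z = 1/(jωC) = -j/(ω·C) = 0 - j1.692e+06 Ω
  Z2: Z = jωL = j·289.7·0.00974 = 0 + j2.821 Ω
  Z3: Z = jωL = j·289.7·0.0192 = 0 + j5.561 Ω
Step 3 — With the output port shorted to ground, the output series arm Z2 runs from the junction to ground; the shunt arm Z3 also runs from the junction to ground. They appear in parallel: Z3 || Z2 = 0 + j1.872 Ω.
Step 4 — Series with input arm Z1: Z_in = Z1 + (Z3 || Z2) = 0 - j1.692e+06 Ω = 1.692e+06∠-90.0° Ω.
Step 5 — Power factor: PF = cos(φ) = Re(Z)/|Z| = 0/1.692e+06 = 0.
Step 6 — Type: Im(Z) = -1.692e+06 ⇒ leading (phase φ = -90.0°).

PF = 0 (leading, φ = -90.0°)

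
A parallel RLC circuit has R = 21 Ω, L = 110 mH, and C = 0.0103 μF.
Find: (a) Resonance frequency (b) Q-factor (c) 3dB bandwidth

Step 1 — Resonance: ω₀ = 1/√(LC) = 1/√(0.11·1.03e-08) = 2.971e+04 rad/s.
Step 2 — f₀ = ω₀/(2π) = 4728 Hz.
Step 3 — Parallel Q: Q = R/(ω₀L) = 21/(2.971e+04·0.11) = 0.006426.
Step 4 — Bandwidth: Δω = ω₀/Q = 4.623e+06 rad/s; BW = Δω/(2π) = 7.358e+05 Hz.

(a) f₀ = 4728 Hz  (b) Q = 0.006426  (c) BW = 7.358e+05 Hz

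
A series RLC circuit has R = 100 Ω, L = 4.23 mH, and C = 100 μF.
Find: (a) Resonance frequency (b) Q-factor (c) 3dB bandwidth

Step 1 — Resonance condition Im(Z)=0 gives ω₀ = 1/√(LC).
Step 2 — ω₀ = 1/√(0.00423·0.0001) = 1538 rad/s.
Step 3 — f₀ = ω₀/(2π) = 244.7 Hz.
Step 4 — Series Q: Q = ω₀L/R = 1538·0.00423/100 = 0.06504.
Step 5 — 3dB bandwidth: Δω = ω₀/Q = 2.364e+04 rad/s; BW = Δω/(2π) = 3763 Hz.

(a) f₀ = 244.7 Hz  (b) Q = 0.06504  (c) BW = 3763 Hz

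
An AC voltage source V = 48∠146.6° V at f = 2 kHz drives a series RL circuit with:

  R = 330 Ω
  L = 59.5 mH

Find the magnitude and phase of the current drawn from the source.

Step 1 — Angular frequency: ω = 2π·f = 2π·2000 = 1.257e+04 rad/s.
Step 2 — Component impedances:
  R: Z = R = 330 Ω
  L: Z = jωL = j·1.257e+04·0.0595 = 0 + j747.7 Ω
Step 3 — Series combination: Z_total = R + L = 330 + j747.7 Ω = 817.3∠66.2° Ω.
Step 4 — Source phasor: V = 48∠146.6° V = -40.07 + j26.42 V.
Step 5 — Ohm's law: I = V / Z_total = (-40.07 + j26.42) / (330 + j747.7) = 0.00978 + j0.05791 A.
Step 6 — Convert to polar: |I| = 0.05873 A, ∠I = 80.4°.

I = 0.05873∠80.4° A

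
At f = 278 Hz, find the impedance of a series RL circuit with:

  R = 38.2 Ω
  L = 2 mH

Step 1 — Angular frequency: ω = 2π·f = 2π·278 = 1747 rad/s.
Step 2 — Component impedances:
  R: Z = R = 38.2 Ω
  L: Z = jωL = j·1747·0.002 = 0 + j3.493 Ω
Step 3 — Series combination: Z_total = R + L = 38.2 + j3.493 Ω = 38.36∠5.2° Ω.

Z = 38.2 + j3.493 Ω = 38.36∠5.2° Ω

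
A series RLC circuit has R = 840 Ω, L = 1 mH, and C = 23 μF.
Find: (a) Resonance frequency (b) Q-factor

Step 1 — Resonance condition Im(Z)=0 gives ω₀ = 1/√(LC).
Step 2 — ω₀ = 1/√(0.001·2.3e-05) = 6594 rad/s.
Step 3 — f₀ = ω₀/(2π) = 1049 Hz.
Step 4 — Series Q: Q = ω₀L/R = 6594·0.001/840 = 0.00785.

(a) f₀ = 1049 Hz  (b) Q = 0.00785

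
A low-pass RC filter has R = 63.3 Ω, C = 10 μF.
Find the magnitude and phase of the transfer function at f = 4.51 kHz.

Step 1 — Angular frequency: ω = 2π·4510 = 2.834e+04 rad/s.
Step 2 — Transfer function: H(jω) = 1/(1 + jωRC).
Step 3 — Denominator: 1 + jωRC = 1 + j·2.834e+04·63.3·1e-05 = 1 + j17.94.
Step 4 — H = 0.003098 - j0.05558.
Step 5 — Magnitude: |H| = 0.05566 (-25.1 dB); phase: φ = -86.8°.

|H| = 0.05566 (-25.1 dB), φ = -86.8°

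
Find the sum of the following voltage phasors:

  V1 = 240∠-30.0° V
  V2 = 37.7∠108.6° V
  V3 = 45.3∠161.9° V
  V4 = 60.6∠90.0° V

Step 1 — Convert each phasor to rectangular form:
  V1 = 240·(cos(-30.0°) + j·sin(-30.0°)) = 207.8 - j120 V
  V2 = 37.7·(cos(108.6°) + j·sin(108.6°)) = -12.02 + j35.73 V
  V3 = 45.3·(cos(161.9°) + j·sin(161.9°)) = -43.06 + j14.07 V
  V4 = 60.6·(cos(90.0°) + j·sin(90.0°)) = 0 + j60.6 V
Step 2 — Sum components: V_total = 152.8 - j9.595 V.
Step 3 — Convert to polar: |V_total| = 153.1 V, ∠V_total = -3.6°.

V_total = 153.1∠-3.6° V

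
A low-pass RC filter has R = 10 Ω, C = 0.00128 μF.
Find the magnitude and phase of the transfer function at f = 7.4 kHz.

Step 1 — Angular frequency: ω = 2π·7400 = 4.65e+04 rad/s.
Step 2 — Transfer function: H(jω) = 1/(1 + jωRC).
Step 3 — Denominator: 1 + jωRC = 1 + j·4.65e+04·10·1.28e-09 = 1 + j0.0005951.
Step 4 — H = 1 - j0.0005951.
Step 5 — Magnitude: |H| = 1 (-0.0 dB); phase: φ = -0.0°.

|H| = 1 (-0.0 dB), φ = -0.0°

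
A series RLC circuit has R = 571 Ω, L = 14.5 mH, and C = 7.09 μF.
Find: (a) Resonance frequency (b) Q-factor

Step 1 — Resonance condition Im(Z)=0 gives ω₀ = 1/√(LC).
Step 2 — ω₀ = 1/√(0.0145·7.09e-06) = 3119 rad/s.
Step 3 — f₀ = ω₀/(2π) = 496.4 Hz.
Step 4 — Series Q: Q = ω₀L/R = 3119·0.0145/571 = 0.0792.

(a) f₀ = 496.4 Hz  (b) Q = 0.0792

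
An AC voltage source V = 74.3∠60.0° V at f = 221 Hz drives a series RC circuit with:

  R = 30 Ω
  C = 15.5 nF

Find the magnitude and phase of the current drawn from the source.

Step 1 — Angular frequency: ω = 2π·f = 2π·221 = 1389 rad/s.
Step 2 — Component impedances:
  R: Z = R = 30 Ω
  C: Z = 1/(jωC) = -j/(ω·C) = 0 - j4.646e+04 Ω
Step 3 — Series combination: Z_total = R + C = 30 - j4.646e+04 Ω = 4.646e+04∠-90.0° Ω.
Step 4 — Source phasor: V = 74.3∠60.0° V = 37.15 + j64.35 V.
Step 5 — Ohm's law: I = V / Z_total = (37.15 + j64.35) / (30 - j4.646e+04) = -0.001384 + j0.0008005 A.
Step 6 — Convert to polar: |I| = 0.001599 A, ∠I = 150.0°.

I = 0.001599∠150.0° A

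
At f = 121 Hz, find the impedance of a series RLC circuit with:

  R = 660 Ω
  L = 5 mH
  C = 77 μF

Step 1 — Angular frequency: ω = 2π·f = 2π·121 = 760.3 rad/s.
Step 2 — Component impedances:
  R: Z = R = 660 Ω
  L: Z = jωL = j·760.3·0.005 = 0 + j3.801 Ω
  C: Z = 1/(jωC) = -j/(ω·C) = 0 - j17.08 Ω
Step 3 — Series combination: Z_total = R + L + C = 660 - j13.28 Ω = 660.1∠-1.2° Ω.

Z = 660 - j13.28 Ω = 660.1∠-1.2° Ω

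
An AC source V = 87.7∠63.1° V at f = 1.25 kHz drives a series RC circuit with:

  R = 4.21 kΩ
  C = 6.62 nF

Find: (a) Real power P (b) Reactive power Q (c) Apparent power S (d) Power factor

Step 1 — Angular frequency: ω = 2π·f = 2π·1250 = 7854 rad/s.
Step 2 — Component impedances:
  R: Z = R = 4210 Ω
  C: Z = 1/(jωC) = -j/(ω·C) = 0 - j1.923e+04 Ω
Step 3 — Series combination: Z_total = R + C = 4210 - j1.923e+04 Ω = 1.969e+04∠-77.7° Ω.
Step 4 — Source phasor: V = 87.7∠63.1° V = 39.68 + j78.21 V.
Step 5 — Current: I = V / Z = -0.00345 + j0.002818 A = 0.004454∠140.8° A.
Step 6 — Complex power: S = V·I* = 0.08353 - j0.3816 VA.
Step 7 — Real power: P = Re(S) = 0.08353 W.
Step 8 — Reactive power: Q = Im(S) = -0.3816 VAR.
Step 9 — Apparent power: |S| = 0.3906 VA.
Step 10 — Power factor: PF = P/|S| = 0.2138 (leading).

(a) P = 0.08353 W  (b) Q = -0.3816 VAR  (c) S = 0.3906 VA  (d) PF = 0.2138 (leading)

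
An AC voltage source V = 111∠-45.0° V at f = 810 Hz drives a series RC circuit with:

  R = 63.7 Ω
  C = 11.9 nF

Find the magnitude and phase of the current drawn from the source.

Step 1 — Angular frequency: ω = 2π·f = 2π·810 = 5089 rad/s.
Step 2 — Component impedances:
  R: Z = R = 63.7 Ω
  C: Z = 1/(jωC) = -j/(ω·C) = 0 - j1.651e+04 Ω
Step 3 — Series combination: Z_total = R + C = 63.7 - j1.651e+04 Ω = 1.651e+04∠-89.8° Ω.
Step 4 — Source phasor: V = 111∠-45.0° V = 78.49 - j78.49 V.
Step 5 — Ohm's law: I = V / Z_total = (78.49 - j78.49) / (63.7 - j1.651e+04) = 0.004772 + j0.004735 A.
Step 6 — Convert to polar: |I| = 0.006723 A, ∠I = 44.8°.

I = 0.006723∠44.8° A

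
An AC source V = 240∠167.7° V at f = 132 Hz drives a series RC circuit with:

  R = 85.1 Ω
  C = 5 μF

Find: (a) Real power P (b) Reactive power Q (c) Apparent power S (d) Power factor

Step 1 — Angular frequency: ω = 2π·f = 2π·132 = 829.4 rad/s.
Step 2 — Component impedances:
  R: Z = R = 85.1 Ω
  C: Z = 1/(jωC) = -j/(ω·C) = 0 - j241.1 Ω
Step 3 — Series combination: Z_total = R + C = 85.1 - j241.1 Ω = 255.7∠-70.6° Ω.
Step 4 — Source phasor: V = 240∠167.7° V = -234.5 + j51.13 V.
Step 5 — Current: I = V / Z = -0.4937 - j0.7982 A = 0.9385∠-121.7° A.
Step 6 — Complex power: S = V·I* = 74.96 - j212.4 VA.
Step 7 — Real power: P = Re(S) = 74.96 W.
Step 8 — Reactive power: Q = Im(S) = -212.4 VAR.
Step 9 — Apparent power: |S| = 225.2 VA.
Step 10 — Power factor: PF = P/|S| = 0.3328 (leading).

(a) P = 74.96 W  (b) Q = -212.4 VAR  (c) S = 225.2 VA  (d) PF = 0.3328 (leading)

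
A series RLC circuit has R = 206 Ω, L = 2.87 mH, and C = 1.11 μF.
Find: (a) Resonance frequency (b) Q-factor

Step 1 — Resonance condition Im(Z)=0 gives ω₀ = 1/√(LC).
Step 2 — ω₀ = 1/√(0.00287·1.11e-06) = 1.772e+04 rad/s.
Step 3 — f₀ = ω₀/(2π) = 2820 Hz.
Step 4 — Series Q: Q = ω₀L/R = 1.772e+04·0.00287/206 = 0.2468.

(a) f₀ = 2820 Hz  (b) Q = 0.2468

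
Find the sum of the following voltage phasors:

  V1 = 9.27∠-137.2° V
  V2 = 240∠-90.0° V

Step 1 — Convert each phasor to rectangular form:
  V1 = 9.27·(cos(-137.2°) + j·sin(-137.2°)) = -6.802 - j6.298 V
  V2 = 240·(cos(-90.0°) + j·sin(-90.0°)) = 0 - j240 V
Step 2 — Sum components: V_total = -6.802 - j246.3 V.
Step 3 — Convert to polar: |V_total| = 246.4 V, ∠V_total = -91.6°.

V_total = 246.4∠-91.6° V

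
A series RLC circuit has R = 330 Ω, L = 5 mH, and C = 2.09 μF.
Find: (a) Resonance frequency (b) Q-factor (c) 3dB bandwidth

Step 1 — Resonance: ω₀ = 1/√(LC) = 1/√(0.005·2.09e-06) = 9782 rad/s.
Step 2 — f₀ = ω₀/(2π) = 1557 Hz.
Step 3 — Series Q: Q = ω₀L/R = 9782·0.005/330 = 0.1482.
Step 4 — Bandwidth: Δω = ω₀/Q = 6.6e+04 rad/s; BW = Δω/(2π) = 1.05e+04 Hz.

(a) f₀ = 1557 Hz  (b) Q = 0.1482  (c) BW = 1.05e+04 Hz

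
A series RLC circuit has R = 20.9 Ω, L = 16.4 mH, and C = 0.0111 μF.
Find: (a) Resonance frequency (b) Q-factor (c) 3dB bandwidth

Step 1 — Resonance: ω₀ = 1/√(LC) = 1/√(0.0164·1.11e-08) = 7.412e+04 rad/s.
Step 2 — f₀ = ω₀/(2π) = 1.18e+04 Hz.
Step 3 — Series Q: Q = ω₀L/R = 7.412e+04·0.0164/20.9 = 58.16.
Step 4 — Bandwidth: Δω = ω₀/Q = 1274 rad/s; BW = Δω/(2π) = 202.8 Hz.

(a) f₀ = 1.18e+04 Hz  (b) Q = 58.16  (c) BW = 202.8 Hz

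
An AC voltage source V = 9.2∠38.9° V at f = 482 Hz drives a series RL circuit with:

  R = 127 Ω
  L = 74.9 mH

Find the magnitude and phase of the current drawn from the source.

Step 1 — Angular frequency: ω = 2π·f = 2π·482 = 3028 rad/s.
Step 2 — Component impedances:
  R: Z = R = 127 Ω
  L: Z = jωL = j·3028·0.0749 = 0 + j226.8 Ω
Step 3 — Series combination: Z_total = R + L = 127 + j226.8 Ω = 260∠60.8° Ω.
Step 4 — Source phasor: V = 9.2∠38.9° V = 7.16 + j5.777 V.
Step 5 — Ohm's law: I = V / Z_total = (7.16 + j5.777) / (127 + j226.8) = 0.03285 - j0.01317 A.
Step 6 — Convert to polar: |I| = 0.03539 A, ∠I = -21.9°.

I = 0.03539∠-21.9° A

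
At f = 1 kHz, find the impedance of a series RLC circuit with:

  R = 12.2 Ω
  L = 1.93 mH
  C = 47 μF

Step 1 — Angular frequency: ω = 2π·f = 2π·1000 = 6283 rad/s.
Step 2 — Component impedances:
  R: Z = R = 12.2 Ω
  L: Z = jωL = j·6283·0.00193 = 0 + j12.13 Ω
  C: Z = 1/(jωC) = -j/(ω·C) = 0 - j3.386 Ω
Step 3 — Series combination: Z_total = R + L + C = 12.2 + j8.74 Ω = 15.01∠35.6° Ω.

Z = 12.2 + j8.74 Ω = 15.01∠35.6° Ω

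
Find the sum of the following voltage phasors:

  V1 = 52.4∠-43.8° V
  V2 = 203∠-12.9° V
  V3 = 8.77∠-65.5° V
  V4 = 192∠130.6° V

Step 1 — Convert each phasor to rectangular form:
  V1 = 52.4·(cos(-43.8°) + j·sin(-43.8°)) = 37.82 - j36.27 V
  V2 = 203·(cos(-12.9°) + j·sin(-12.9°)) = 197.9 - j45.32 V
  V3 = 8.77·(cos(-65.5°) + j·sin(-65.5°)) = 3.637 - j7.98 V
  V4 = 192·(cos(130.6°) + j·sin(130.6°)) = -124.9 + j145.8 V
Step 2 — Sum components: V_total = 114.4 + j56.21 V.
Step 3 — Convert to polar: |V_total| = 127.5 V, ∠V_total = 26.2°.

V_total = 127.5∠26.2° V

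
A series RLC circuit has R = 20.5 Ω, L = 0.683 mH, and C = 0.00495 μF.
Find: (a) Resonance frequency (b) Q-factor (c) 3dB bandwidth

Step 1 — Resonance: ω₀ = 1/√(LC) = 1/√(0.000683·4.95e-09) = 5.439e+05 rad/s.
Step 2 — f₀ = ω₀/(2π) = 8.656e+04 Hz.
Step 3 — Series Q: Q = ω₀L/R = 5.439e+05·0.000683/20.5 = 18.12.
Step 4 — Bandwidth: Δω = ω₀/Q = 3.001e+04 rad/s; BW = Δω/(2π) = 4777 Hz.

(a) f₀ = 8.656e+04 Hz  (b) Q = 18.12  (c) BW = 4777 Hz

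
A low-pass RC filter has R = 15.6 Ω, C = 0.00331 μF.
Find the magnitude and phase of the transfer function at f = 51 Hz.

Step 1 — Angular frequency: ω = 2π·51 = 320.4 rad/s.
Step 2 — Transfer function: H(jω) = 1/(1 + jωRC).
Step 3 — Denominator: 1 + jωRC = 1 + j·320.4·15.6·3.31e-09 = 1 + j1.655e-05.
Step 4 — H = 1 - j1.655e-05.
Step 5 — Magnitude: |H| = 1 (-0.0 dB); phase: φ = -0.0°.

|H| = 1 (-0.0 dB), φ = -0.0°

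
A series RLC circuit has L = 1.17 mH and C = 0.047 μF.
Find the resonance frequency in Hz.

Step 1 — Resonance condition Im(Z)=0 gives ω₀ = 1/√(LC).
Step 2 — ω₀ = 1/√(0.00117·4.7e-08) = 1.349e+05 rad/s.
Step 3 — f₀ = ω₀/(2π) = 2.146e+04 Hz.

f₀ = 2.146e+04 Hz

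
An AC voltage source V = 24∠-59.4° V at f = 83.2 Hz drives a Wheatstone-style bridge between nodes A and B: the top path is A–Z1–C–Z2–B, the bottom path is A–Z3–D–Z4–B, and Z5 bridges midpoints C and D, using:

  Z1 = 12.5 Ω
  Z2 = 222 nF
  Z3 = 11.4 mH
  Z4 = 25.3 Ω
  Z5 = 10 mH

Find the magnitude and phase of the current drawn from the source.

Step 1 — Angular frequency: ω = 2π·f = 2π·83.2 = 522.8 rad/s.
Step 2 — Component impedances:
  Z1: Z = R = 12.5 Ω
  Z2: Z = 1/(jωC) = -j/(ω·C) = 0 - j8617 Ω
  Z3: Z = jωL = j·522.8·0.0114 = 0 + j5.959 Ω
  Z4: Z = R = 25.3 Ω
  Z5: Z = jωL = j·522.8·0.01 = 0 + j5.228 Ω
Step 3 — Bridge requires nodal analysis (the Z5 bridge couples midpoints C and D, so the two paths cannot be reduced to a simple series/parallel combination). Setting node B to ground and injecting 1 A at node A, the 3-node admittance system at A, C, D solves to V_A = Z_AB = 26.88 + j4.481 Ω = 27.26∠9.5° Ω.
Step 4 — Source phasor: V = 24∠-59.4° V = 12.22 - j20.66 V.
Step 5 — Ohm's law: I = V / Z_total = (12.22 - j20.66) / (26.88 + j4.481) = 0.3175 - j0.8213 A.
Step 6 — Convert to polar: |I| = 0.8806 A, ∠I = -68.9°.

I = 0.8806∠-68.9° A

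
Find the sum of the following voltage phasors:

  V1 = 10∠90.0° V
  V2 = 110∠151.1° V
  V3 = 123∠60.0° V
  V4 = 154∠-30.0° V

Step 1 — Convert each phasor to rectangular form:
  V1 = 10·(cos(90.0°) + j·sin(90.0°)) = 0 + j10 V
  V2 = 110·(cos(151.1°) + j·sin(151.1°)) = -96.3 + j53.16 V
  V3 = 123·(cos(60.0°) + j·sin(60.0°)) = 61.5 + j106.5 V
  V4 = 154·(cos(-30.0°) + j·sin(-30.0°)) = 133.4 - j77 V
Step 2 — Sum components: V_total = 98.57 + j92.68 V.
Step 3 — Convert to polar: |V_total| = 135.3 V, ∠V_total = 43.2°.

V_total = 135.3∠43.2° V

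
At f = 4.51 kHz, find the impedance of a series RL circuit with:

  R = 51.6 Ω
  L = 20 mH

Step 1 — Angular frequency: ω = 2π·f = 2π·4510 = 2.834e+04 rad/s.
Step 2 — Component impedances:
  R: Z = R = 51.6 Ω
  L: Z = jωL = j·2.834e+04·0.02 = 0 + j566.7 Ω
Step 3 — Series combination: Z_total = R + L = 51.6 + j566.7 Ω = 569.1∠84.8° Ω.

Z = 51.6 + j566.7 Ω = 569.1∠84.8° Ω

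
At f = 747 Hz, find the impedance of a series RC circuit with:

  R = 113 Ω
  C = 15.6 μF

Step 1 — Angular frequency: ω = 2π·f = 2π·747 = 4694 rad/s.
Step 2 — Component impedances:
  R: Z = R = 113 Ω
  C: Z = 1/(jωC) = -j/(ω·C) = 0 - j13.66 Ω
Step 3 — Series combination: Z_total = R + C = 113 - j13.66 Ω = 113.8∠-6.9° Ω.

Z = 113 - j13.66 Ω = 113.8∠-6.9° Ω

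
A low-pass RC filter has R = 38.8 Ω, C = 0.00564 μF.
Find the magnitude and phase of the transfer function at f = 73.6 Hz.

Step 1 — Angular frequency: ω = 2π·73.6 = 462.4 rad/s.
Step 2 — Transfer function: H(jω) = 1/(1 + jωRC).
Step 3 — Denominator: 1 + jωRC = 1 + j·462.4·38.8·5.64e-09 = 1 + j0.0001012.
Step 4 — H = 1 - j0.0001012.
Step 5 — Magnitude: |H| = 1 (-0.0 dB); phase: φ = -0.0°.

|H| = 1 (-0.0 dB), φ = -0.0°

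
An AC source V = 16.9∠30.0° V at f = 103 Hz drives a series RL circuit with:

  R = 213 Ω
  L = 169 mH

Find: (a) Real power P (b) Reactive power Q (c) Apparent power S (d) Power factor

Step 1 — Angular frequency: ω = 2π·f = 2π·103 = 647.2 rad/s.
Step 2 — Component impedances:
  R: Z = R = 213 Ω
  L: Z = jωL = j·647.2·0.169 = 0 + j109.4 Ω
Step 3 — Series combination: Z_total = R + L = 213 + j109.4 Ω = 239.4∠27.2° Ω.
Step 4 — Source phasor: V = 16.9∠30.0° V = 14.64 + j8.45 V.
Step 5 — Current: I = V / Z = 0.0705 + j0.003473 A = 0.07058∠2.8° A.
Step 6 — Complex power: S = V·I* = 1.061 + j0.5449 VA.
Step 7 — Real power: P = Re(S) = 1.061 W.
Step 8 — Reactive power: Q = Im(S) = 0.5449 VAR.
Step 9 — Apparent power: |S| = 1.193 VA.
Step 10 — Power factor: PF = P/|S| = 0.8896 (lagging).

(a) P = 1.061 W  (b) Q = 0.5449 VAR  (c) S = 1.193 VA  (d) PF = 0.8896 (lagging)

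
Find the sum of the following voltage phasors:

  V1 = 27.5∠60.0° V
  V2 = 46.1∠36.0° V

Step 1 — Convert each phasor to rectangular form:
  V1 = 27.5·(cos(60.0°) + j·sin(60.0°)) = 13.75 + j23.82 V
  V2 = 46.1·(cos(36.0°) + j·sin(36.0°)) = 37.3 + j27.1 V
Step 2 — Sum components: V_total = 51.05 + j50.91 V.
Step 3 — Convert to polar: |V_total| = 72.1 V, ∠V_total = 44.9°.

V_total = 72.1∠44.9° V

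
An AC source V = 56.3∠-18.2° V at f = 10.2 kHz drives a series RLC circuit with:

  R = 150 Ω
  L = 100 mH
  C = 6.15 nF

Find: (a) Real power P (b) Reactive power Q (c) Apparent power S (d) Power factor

Step 1 — Angular frequency: ω = 2π·f = 2π·1.02e+04 = 6.409e+04 rad/s.
Step 2 — Component impedances:
  R: Z = R = 150 Ω
  L: Z = jωL = j·6.409e+04·0.1 = 0 + j6409 Ω
  C: Z = 1/(jωC) = -j/(ω·C) = 0 - j2537 Ω
Step 3 — Series combination: Z_total = R + L + C = 150 + j3872 Ω = 3875∠87.8° Ω.
Step 4 — Source phasor: V = 56.3∠-18.2° V = 53.48 - j17.58 V.
Step 5 — Current: I = V / Z = -0.004001 - j0.01397 A = 0.01453∠-106.0° A.
Step 6 — Complex power: S = V·I* = 0.03167 + j0.8175 VA.
Step 7 — Real power: P = Re(S) = 0.03167 W.
Step 8 — Reactive power: Q = Im(S) = 0.8175 VAR.
Step 9 — Apparent power: |S| = 0.8181 VA.
Step 10 — Power factor: PF = P/|S| = 0.03871 (lagging).

(a) P = 0.03167 W  (b) Q = 0.8175 VAR  (c) S = 0.8181 VA  (d) PF = 0.03871 (lagging)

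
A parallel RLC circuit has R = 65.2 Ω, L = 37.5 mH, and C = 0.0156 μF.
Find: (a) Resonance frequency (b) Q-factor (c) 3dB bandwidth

Step 1 — Resonance: ω₀ = 1/√(LC) = 1/√(0.0375·1.56e-08) = 4.134e+04 rad/s.
Step 2 — f₀ = ω₀/(2π) = 6580 Hz.
Step 3 — Parallel Q: Q = R/(ω₀L) = 65.2/(4.134e+04·0.0375) = 0.04205.
Step 4 — Bandwidth: Δω = ω₀/Q = 9.832e+05 rad/s; BW = Δω/(2π) = 1.565e+05 Hz.

(a) f₀ = 6580 Hz  (b) Q = 0.04205  (c) BW = 1.565e+05 Hz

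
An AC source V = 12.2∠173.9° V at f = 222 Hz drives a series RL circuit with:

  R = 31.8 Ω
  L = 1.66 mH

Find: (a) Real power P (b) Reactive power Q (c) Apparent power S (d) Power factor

Step 1 — Angular frequency: ω = 2π·f = 2π·222 = 1395 rad/s.
Step 2 — Component impedances:
  R: Z = R = 31.8 Ω
  L: Z = jωL = j·1395·0.00166 = 0 + j2.315 Ω
Step 3 — Series combination: Z_total = R + L = 31.8 + j2.315 Ω = 31.88∠4.2° Ω.
Step 4 — Source phasor: V = 12.2∠173.9° V = -12.13 + j1.296 V.
Step 5 — Current: I = V / Z = -0.3765 + j0.06818 A = 0.3826∠169.7° A.
Step 6 — Complex power: S = V·I* = 4.656 + j0.339 VA.
Step 7 — Real power: P = Re(S) = 4.656 W.
Step 8 — Reactive power: Q = Im(S) = 0.339 VAR.
Step 9 — Apparent power: |S| = 4.668 VA.
Step 10 — Power factor: PF = P/|S| = 0.9974 (lagging).

(a) P = 4.656 W  (b) Q = 0.339 VAR  (c) S = 4.668 VA  (d) PF = 0.9974 (lagging)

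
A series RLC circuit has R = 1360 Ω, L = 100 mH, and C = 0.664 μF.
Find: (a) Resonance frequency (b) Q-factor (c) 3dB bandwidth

Step 1 — Resonance condition Im(Z)=0 gives ω₀ = 1/√(LC).
Step 2 — ω₀ = 1/√(0.1·6.64e-07) = 3881 rad/s.
Step 3 — f₀ = ω₀/(2π) = 617.6 Hz.
Step 4 — Series Q: Q = ω₀L/R = 3881·0.1/1360 = 0.2853.
Step 5 — 3dB bandwidth: Δω = ω₀/Q = 1.36e+04 rad/s; BW = Δω/(2π) = 2165 Hz.

(a) f₀ = 617.6 Hz  (b) Q = 0.2853  (c) BW = 2165 Hz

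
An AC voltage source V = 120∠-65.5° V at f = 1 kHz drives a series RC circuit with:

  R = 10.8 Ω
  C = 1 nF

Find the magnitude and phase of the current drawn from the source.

Step 1 — Angular frequency: ω = 2π·f = 2π·1000 = 6283 rad/s.
Step 2 — Component impedances:
  R: Z = R = 10.8 Ω
  C: Z = 1/(jωC) = -j/(ω·C) = 0 - j1.592e+05 Ω
Step 3 — Series combination: Z_total = R + C = 10.8 - j1.592e+05 Ω = 1.592e+05∠-90.0° Ω.
Step 4 — Source phasor: V = 120∠-65.5° V = 49.76 - j109.2 V.
Step 5 — Ohm's law: I = V / Z_total = (49.76 - j109.2) / (10.8 - j1.592e+05) = 0.0006861 + j0.0003126 A.
Step 6 — Convert to polar: |I| = 0.000754 A, ∠I = 24.5°.

I = 0.000754∠24.5° A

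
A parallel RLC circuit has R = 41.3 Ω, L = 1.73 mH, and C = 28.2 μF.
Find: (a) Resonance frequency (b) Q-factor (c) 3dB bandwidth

Step 1 — Resonance: ω₀ = 1/√(LC) = 1/√(0.00173·2.82e-05) = 4527 rad/s.
Step 2 — f₀ = ω₀/(2π) = 720.6 Hz.
Step 3 — Parallel Q: Q = R/(ω₀L) = 41.3/(4527·0.00173) = 5.273.
Step 4 — Bandwidth: Δω = ω₀/Q = 858.6 rad/s; BW = Δω/(2π) = 136.7 Hz.

(a) f₀ = 720.6 Hz  (b) Q = 5.273  (c) BW = 136.7 Hz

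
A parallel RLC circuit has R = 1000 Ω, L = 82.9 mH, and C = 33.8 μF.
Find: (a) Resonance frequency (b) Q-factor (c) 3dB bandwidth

Step 1 — Resonance: ω₀ = 1/√(LC) = 1/√(0.0829·3.38e-05) = 597.4 rad/s.
Step 2 — f₀ = ω₀/(2π) = 95.08 Hz.
Step 3 — Parallel Q: Q = R/(ω₀L) = 1000/(597.4·0.0829) = 20.19.
Step 4 — Bandwidth: Δω = ω₀/Q = 29.59 rad/s; BW = Δω/(2π) = 4.709 Hz.

(a) f₀ = 95.08 Hz  (b) Q = 20.19  (c) BW = 4.709 Hz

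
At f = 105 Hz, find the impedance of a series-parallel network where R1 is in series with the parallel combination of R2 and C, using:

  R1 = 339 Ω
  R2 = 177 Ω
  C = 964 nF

Step 1 — Angular frequency: ω = 2π·f = 2π·105 = 659.7 rad/s.
Step 2 — Component impedances:
  R1: Z = R = 339 Ω
  R2: Z = R = 177 Ω
  C: Z = 1/(jωC) = -j/(ω·C) = 0 - j1572 Ω
Step 3 — Parallel branch: R2 || C = 1/(1/R2 + 1/C) = 174.8 - j19.68 Ω.
Step 4 — Series with R1: Z_total = R1 + (R2 || C) = 513.8 - j19.68 Ω = 514.2∠-2.2° Ω.

Z = 513.8 - j19.68 Ω = 514.2∠-2.2° Ω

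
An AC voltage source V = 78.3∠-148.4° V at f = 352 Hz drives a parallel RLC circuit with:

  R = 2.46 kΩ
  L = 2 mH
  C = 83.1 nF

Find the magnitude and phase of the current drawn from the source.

Step 1 — Angular frequency: ω = 2π·f = 2π·352 = 2212 rad/s.
Step 2 — Component impedances:
  R: Z = R = 2460 Ω
  L: Z = jωL = j·2212·0.002 = 0 + j4.423 Ω
  C: Z = 1/(jωC) = -j/(ω·C) = 0 - j5441 Ω
Step 3 — Parallel combination: 1/Z_total = 1/R + 1/L + 1/C; Z_total = 0.007967 + j4.427 Ω = 4.427∠89.9° Ω.
Step 4 — Source phasor: V = 78.3∠-148.4° V = -66.69 - j41.03 V.
Step 5 — Ohm's law: I = V / Z_total = (-66.69 - j41.03) / (0.007967 + j4.427) = -9.295 + j15.05 A.
Step 6 — Convert to polar: |I| = 17.69 A, ∠I = 121.7°.

I = 17.69∠121.7° A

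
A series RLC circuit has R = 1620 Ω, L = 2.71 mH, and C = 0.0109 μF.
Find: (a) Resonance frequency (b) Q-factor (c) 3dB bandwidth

Step 1 — Resonance condition Im(Z)=0 gives ω₀ = 1/√(LC).
Step 2 — ω₀ = 1/√(0.00271·1.09e-08) = 1.84e+05 rad/s.
Step 3 — f₀ = ω₀/(2π) = 2.928e+04 Hz.
Step 4 — Series Q: Q = ω₀L/R = 1.84e+05·0.00271/1620 = 0.3078.
Step 5 — 3dB bandwidth: Δω = ω₀/Q = 5.978e+05 rad/s; BW = Δω/(2π) = 9.514e+04 Hz.

(a) f₀ = 2.928e+04 Hz  (b) Q = 0.3078  (c) BW = 9.514e+04 Hz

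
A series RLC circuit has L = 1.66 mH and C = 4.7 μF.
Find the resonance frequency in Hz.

Step 1 — Resonance condition Im(Z)=0 gives ω₀ = 1/√(LC).
Step 2 — ω₀ = 1/√(0.00166·4.7e-06) = 1.132e+04 rad/s.
Step 3 — f₀ = ω₀/(2π) = 1802 Hz.

f₀ = 1802 Hz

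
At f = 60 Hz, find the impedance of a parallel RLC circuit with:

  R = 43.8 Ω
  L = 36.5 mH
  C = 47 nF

Step 1 — Angular frequency: ω = 2π·f = 2π·60 = 377 rad/s.
Step 2 — Component impedances:
  R: Z = R = 43.8 Ω
  L: Z = jωL = j·377·0.0365 = 0 + j13.76 Ω
  C: Z = 1/(jωC) = -j/(ω·C) = 0 - j5.644e+04 Ω
Step 3 — Parallel combination: 1/Z_total = 1/R + 1/L + 1/C; Z_total = 3.936 + j12.53 Ω = 13.13∠72.6° Ω.

Z = 3.936 + j12.53 Ω = 13.13∠72.6° Ω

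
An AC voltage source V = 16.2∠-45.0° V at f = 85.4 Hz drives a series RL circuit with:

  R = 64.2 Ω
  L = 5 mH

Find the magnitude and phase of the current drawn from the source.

Step 1 — Angular frequency: ω = 2π·f = 2π·85.4 = 536.6 rad/s.
Step 2 — Component impedances:
  R: Z = R = 64.2 Ω
  L: Z = jωL = j·536.6·0.005 = 0 + j2.683 Ω
Step 3 — Series combination: Z_total = R + L = 64.2 + j2.683 Ω = 64.26∠2.4° Ω.
Step 4 — Source phasor: V = 16.2∠-45.0° V = 11.46 - j11.46 V.
Step 5 — Ohm's law: I = V / Z_total = (11.46 - j11.46) / (64.2 + j2.683) = 0.1707 - j0.1856 A.
Step 6 — Convert to polar: |I| = 0.2521 A, ∠I = -47.4°.

I = 0.2521∠-47.4° A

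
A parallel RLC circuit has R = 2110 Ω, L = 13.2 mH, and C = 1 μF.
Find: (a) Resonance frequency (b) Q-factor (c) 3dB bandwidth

Step 1 — Resonance: ω₀ = 1/√(LC) = 1/√(0.0132·1e-06) = 8704 rad/s.
Step 2 — f₀ = ω₀/(2π) = 1385 Hz.
Step 3 — Parallel Q: Q = R/(ω₀L) = 2110/(8704·0.0132) = 18.37.
Step 4 — Bandwidth: Δω = ω₀/Q = 473.9 rad/s; BW = Δω/(2π) = 75.43 Hz.

(a) f₀ = 1385 Hz  (b) Q = 18.37  (c) BW = 75.43 Hz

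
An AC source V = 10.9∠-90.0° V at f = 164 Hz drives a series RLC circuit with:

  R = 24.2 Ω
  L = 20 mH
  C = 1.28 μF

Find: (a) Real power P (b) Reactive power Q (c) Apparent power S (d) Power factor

Step 1 — Angular frequency: ω = 2π·f = 2π·164 = 1030 rad/s.
Step 2 — Component impedances:
  R: Z = R = 24.2 Ω
  L: Z = jωL = j·1030·0.02 = 0 + j20.61 Ω
  C: Z = 1/(jωC) = -j/(ω·C) = 0 - j758.2 Ω
Step 3 — Series combination: Z_total = R + L + C = 24.2 - j737.6 Ω = 738∠-88.1° Ω.
Step 4 — Source phasor: V = 10.9∠-90.0° V = 0 - j10.9 V.
Step 5 — Current: I = V / Z = 0.01476 - j0.0004844 A = 0.01477∠-1.9° A.
Step 6 — Complex power: S = V·I* = 0.00528 - j0.1609 VA.
Step 7 — Real power: P = Re(S) = 0.00528 W.
Step 8 — Reactive power: Q = Im(S) = -0.1609 VAR.
Step 9 — Apparent power: |S| = 0.161 VA.
Step 10 — Power factor: PF = P/|S| = 0.03279 (leading).

(a) P = 0.00528 W  (b) Q = -0.1609 VAR  (c) S = 0.161 VA  (d) PF = 0.03279 (leading)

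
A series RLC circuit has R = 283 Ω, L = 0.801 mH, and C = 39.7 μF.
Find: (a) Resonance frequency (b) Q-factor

Step 1 — Resonance condition Im(Z)=0 gives ω₀ = 1/√(LC).
Step 2 — ω₀ = 1/√(0.000801·3.97e-05) = 5608 rad/s.
Step 3 — f₀ = ω₀/(2π) = 892.5 Hz.
Step 4 — Series Q: Q = ω₀L/R = 5608·0.000801/283 = 0.01587.

(a) f₀ = 892.5 Hz  (b) Q = 0.01587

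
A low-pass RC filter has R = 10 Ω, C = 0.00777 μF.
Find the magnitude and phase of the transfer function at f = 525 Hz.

Step 1 — Angular frequency: ω = 2π·525 = 3299 rad/s.
Step 2 — Transfer function: H(jω) = 1/(1 + jωRC).
Step 3 — Denominator: 1 + jωRC = 1 + j·3299·10·7.77e-09 = 1 + j0.0002563.
Step 4 — H = 1 - j0.0002563.
Step 5 — Magnitude: |H| = 1 (-0.0 dB); phase: φ = -0.0°.

|H| = 1 (-0.0 dB), φ = -0.0°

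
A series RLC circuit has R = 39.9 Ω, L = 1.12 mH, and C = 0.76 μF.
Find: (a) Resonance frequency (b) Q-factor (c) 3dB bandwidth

Step 1 — Resonance condition Im(Z)=0 gives ω₀ = 1/√(LC).
Step 2 — ω₀ = 1/√(0.00112·7.6e-07) = 3.428e+04 rad/s.
Step 3 — f₀ = ω₀/(2π) = 5455 Hz.
Step 4 — Series Q: Q = ω₀L/R = 3.428e+04·0.00112/39.9 = 0.9621.
Step 5 — 3dB bandwidth: Δω = ω₀/Q = 3.562e+04 rad/s; BW = Δω/(2π) = 5670 Hz.

(a) f₀ = 5455 Hz  (b) Q = 0.9621  (c) BW = 5670 Hz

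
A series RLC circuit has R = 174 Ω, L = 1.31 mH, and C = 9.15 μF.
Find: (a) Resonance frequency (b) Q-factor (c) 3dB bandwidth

Step 1 — Resonance condition Im(Z)=0 gives ω₀ = 1/√(LC).
Step 2 — ω₀ = 1/√(0.00131·9.15e-06) = 9134 rad/s.
Step 3 — f₀ = ω₀/(2π) = 1454 Hz.
Step 4 — Series Q: Q = ω₀L/R = 9134·0.00131/174 = 0.06877.
Step 5 — 3dB bandwidth: Δω = ω₀/Q = 1.328e+05 rad/s; BW = Δω/(2π) = 2.114e+04 Hz.

(a) f₀ = 1454 Hz  (b) Q = 0.06877  (c) BW = 2.114e+04 Hz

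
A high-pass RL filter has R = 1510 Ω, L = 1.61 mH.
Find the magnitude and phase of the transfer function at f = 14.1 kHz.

Step 1 — Angular frequency: ω = 2π·1.41e+04 = 8.859e+04 rad/s.
Step 2 — Transfer function: H(jω) = jωL/(R + jωL).
Step 3 — Numerator jωL = j·142.6; denominator R + jωL = 1510 + j142.6.
Step 4 — H = 0.008844 + j0.09362.
Step 5 — Magnitude: |H| = 0.09404 (-20.5 dB); phase: φ = 84.6°.

|H| = 0.09404 (-20.5 dB), φ = 84.6°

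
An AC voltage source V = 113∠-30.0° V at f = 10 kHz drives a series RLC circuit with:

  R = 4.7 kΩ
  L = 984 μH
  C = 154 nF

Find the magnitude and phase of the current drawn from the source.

Step 1 — Angular frequency: ω = 2π·f = 2π·1e+04 = 6.283e+04 rad/s.
Step 2 — Component impedances:
  R: Z = R = 4700 Ω
  L: Z = jωL = j·6.283e+04·0.000984 = 0 + j61.83 Ω
  C: Z = 1/(jωC) = -j/(ω·C) = 0 - j103.3 Ω
Step 3 — Series combination: Z_total = R + L + C = 4700 - j41.52 Ω = 4700∠-0.5° Ω.
Step 4 — Source phasor: V = 113∠-30.0° V = 97.86 - j56.5 V.
Step 5 — Ohm's law: I = V / Z_total = (97.86 - j56.5) / (4700 - j41.52) = 0.02093 - j0.01184 A.
Step 6 — Convert to polar: |I| = 0.02404 A, ∠I = -29.5°.

I = 0.02404∠-29.5° A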